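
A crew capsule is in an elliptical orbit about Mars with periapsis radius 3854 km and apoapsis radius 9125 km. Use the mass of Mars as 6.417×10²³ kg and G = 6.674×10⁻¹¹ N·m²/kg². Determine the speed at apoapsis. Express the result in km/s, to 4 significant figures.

v ≈ 1.670 km/s

μ = GM = 6.674×10⁻¹¹ × 6.417×10²³ = 4.283×10¹³ m³/s².
Semi-major axis a = (r_p + r_a)/2 = 6489.5 km = 6.490×10⁶ m.
Vis-viva: v² = μ(2/r − 1/a) = 4.283×10¹³ × (2.192×10⁻⁷ − 1.541×10⁻⁷) = 2.787×10⁶ m²/s².
v = 1670 m/s = 1.670 km/s.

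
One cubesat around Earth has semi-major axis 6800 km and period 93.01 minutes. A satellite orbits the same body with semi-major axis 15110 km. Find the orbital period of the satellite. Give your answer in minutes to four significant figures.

Kepler's third law: T² ∝ a³, so T₂ = T₁ (a₂/a₁)^(3/2).
a₂/a₁ = 2.222, (a₂/a₁)^(3/2) = 3.312.
T₂ = 93.01 × 3.312 = 308.1 minutes.

T₂ ≈ 308.1 minutes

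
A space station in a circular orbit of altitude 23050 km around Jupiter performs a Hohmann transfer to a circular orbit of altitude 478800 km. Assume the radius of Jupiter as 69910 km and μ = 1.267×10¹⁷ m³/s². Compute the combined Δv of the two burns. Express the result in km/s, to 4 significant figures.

Δv_total ≈ 18.38 km/s

r₁ = 69910 + 23050 = 92960 km = 9.2960×10⁷ m.
r₂ = 69910 + 478800 = 548710 km = 5.4871×10⁸ m.
Transfer ellipse a_t = (r₁ + r₂)/2 = 3.208×10⁸ m.
At r₁: circular v_c1 = √(μ/r₁) = 36920 m/s; transfer-perijove v_p = √[μ(2/r₁ − 1/a_t)] = 48280 m/s.
Δv₁ = v_p − v_c1 = 11360 m/s.
At r₂: circular v_c2 = √(μ/r₂) = 15200 m/s; transfer-apojove v_a = √[μ(2/r₂ − 1/a_t)] = 8179 m/s.
Δv₂ = v_c2 − v_a = 7016 m/s.
Total Δv = Δv₁ + Δv₂ = 18380 m/s = 18.38 km/s.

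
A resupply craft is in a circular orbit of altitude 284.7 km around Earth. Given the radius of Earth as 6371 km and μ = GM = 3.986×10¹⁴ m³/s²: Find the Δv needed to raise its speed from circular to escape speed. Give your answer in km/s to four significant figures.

r = 6371 + 284.7 = 6655.7 km = 6.6557×10⁶ m.
Circular speed v_c = √(μ/r) = 7739 m/s.
Escape speed v_esc = √(2μ/r) = √2 × v_c = 10940 m/s.
Δv = v_esc − v_c = 3206 m/s = 3.206 km/s.

Δv ≈ 3.206 km/s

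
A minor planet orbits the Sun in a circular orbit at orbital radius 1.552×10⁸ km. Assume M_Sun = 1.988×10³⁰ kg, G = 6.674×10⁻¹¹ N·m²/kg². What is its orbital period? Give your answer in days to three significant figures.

μ = GM = 6.674×10⁻¹¹ × 1.988×10³⁰ = 1.327×10²⁰ m³/s².
r = 1.552×10⁸ km = 1.552×10¹¹ m.
Kepler's third law: T = 2π√(r³/μ) = 2π√((1.552×10¹¹)³ / 1.327×10²⁰).
r³/μ = 2.818×10¹³ s², so T = 2π × 5.308×10⁶ = 3.335×10⁷ s.
Converting: 3.335×10⁷ s ÷ 86400 = 386.0 days.

T ≈ 386 days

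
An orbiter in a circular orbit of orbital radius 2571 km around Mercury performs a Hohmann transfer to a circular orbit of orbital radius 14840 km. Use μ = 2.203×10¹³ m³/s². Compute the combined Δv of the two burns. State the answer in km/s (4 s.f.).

r₁ = 2571 km = 2.571×10⁶ m.
r₂ = 14840 km = 1.484×10⁷ m.
Transfer ellipse a_t = (r₁ + r₂)/2 = 8.706×10⁶ m.
At r₁: circular v_c1 = √(μ/r₁) = 2927 m/s; transfer-periherm v_p = √[μ(2/r₁ − 1/a_t)] = 3822 m/s.
Δv₁ = v_p − v_c1 = 894.6 m/s.
At r₂: circular v_c2 = √(μ/r₂) = 1218 m/s; transfer-apoherm v_a = √[μ(2/r₂ − 1/a_t)] = 662.1 m/s.
Δv₂ = v_c2 − v_a = 556.3 m/s.
Total Δv = Δv₁ + Δv₂ = 1451 m/s = 1.451 km/s.

Δv_total ≈ 1.451 km/s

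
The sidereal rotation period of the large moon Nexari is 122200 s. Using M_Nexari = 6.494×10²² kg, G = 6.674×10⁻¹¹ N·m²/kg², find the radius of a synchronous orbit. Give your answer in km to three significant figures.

μ = GM = 6.674×10⁻¹¹ × 6.494×10²² = 4.334×10¹² m³/s².
A synchronous orbit has period T, so by Kepler's third law a = (μT²/4π²)^(1/3).
μT²/4π² = 4.334×10¹² × (1.222×10⁵)² / 39.48 = 1.639×10²¹ m³.
a = 1.179×10⁷ m = 11791 km.

r_sync ≈ 11800 km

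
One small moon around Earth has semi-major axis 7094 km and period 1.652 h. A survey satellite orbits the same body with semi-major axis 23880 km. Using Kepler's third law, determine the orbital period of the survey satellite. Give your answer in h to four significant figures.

Kepler's third law: T² ∝ a³, so T₂ = T₁ (a₂/a₁)^(3/2).
a₂/a₁ = 3.366, (a₂/a₁)^(3/2) = 6.176.
T₂ = 1.652 × 6.176 = 10.20 h.

T₂ ≈ 10.20 h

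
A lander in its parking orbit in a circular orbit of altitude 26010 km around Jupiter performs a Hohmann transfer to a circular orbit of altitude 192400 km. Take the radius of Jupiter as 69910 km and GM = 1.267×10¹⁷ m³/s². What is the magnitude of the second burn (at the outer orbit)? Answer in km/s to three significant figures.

Δv ≈ 5.89 km/s

r₁ = 69910 + 26010 = 95920 km = 9.5920×10⁷ m.
r₂ = 69910 + 192400 = 262310 km = 2.6231×10⁸ m.
Transfer ellipse a_t = (r₁ + r₂)/2 = 1.791×10⁸ m.
At r₁: circular v_c1 = √(μ/r₁) = 36340 m/s; transfer-perijove v_p = √[μ(2/r₁ − 1/a_t)] = 43980 m/s.
At r₂: circular v_c2 = √(μ/r₂) = 21980 m/s; transfer-apojove v_a = √[μ(2/r₂ − 1/a_t)] = 16080 m/s.
Δv₂ = v_c2 − v_a = 5895 m/s.
= 5.895 km/s.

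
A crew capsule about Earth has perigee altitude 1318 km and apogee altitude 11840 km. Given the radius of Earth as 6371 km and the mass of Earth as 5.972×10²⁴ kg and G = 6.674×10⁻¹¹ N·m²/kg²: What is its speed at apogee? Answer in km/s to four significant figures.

μ = GM = 6.674×10⁻¹¹ × 5.972×10²⁴ = 3.986×10¹⁴ m³/s².
r_p = 6371 + 1318 = 7689.0 km = 7.6890×10⁶ m.
r_a = 6371 + 11840 = 18211 km = 1.8211×10⁷ m.
Semi-major axis a = (r_p + r_a)/2 = 12950 km = 1.295×10⁷ m.
Vis-viva: v² = μ(2/r − 1/a) = 3.986×10¹⁴ × (1.098×10⁻⁷ − 7.722×10⁻⁸) = 1.299×10⁷ m²/s².
v = 3605 m/s = 3.605 km/s.

v ≈ 3.605 km/s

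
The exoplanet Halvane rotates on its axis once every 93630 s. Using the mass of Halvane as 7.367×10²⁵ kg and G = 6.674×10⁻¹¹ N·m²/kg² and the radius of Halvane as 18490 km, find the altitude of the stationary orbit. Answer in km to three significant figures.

μ = GM = 6.674×10⁻¹¹ × 7.367×10²⁵ = 4.917×10¹⁵ m³/s².
A synchronous orbit has period T, so by Kepler's third law a = (μT²/4π²)^(1/3).
μT²/4π² = 4.917×10¹⁵ × (9.363×10⁴)² / 39.48 = 1.092×10²⁴ m³.
a = 1.030×10⁸ m = 1.0297×10⁵ km.
Altitude h = a − R = 1.0297×10⁵ − 18490 = 84481 km.

h_sync ≈ 84500 km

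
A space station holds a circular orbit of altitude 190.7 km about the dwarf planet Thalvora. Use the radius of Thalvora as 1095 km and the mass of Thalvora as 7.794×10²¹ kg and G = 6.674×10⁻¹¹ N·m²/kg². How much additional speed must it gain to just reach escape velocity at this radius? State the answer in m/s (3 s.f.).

Δv ≈ 263 m/s

μ = GM = 6.674×10⁻¹¹ × 7.794×10²¹ = 5.202×10¹¹ m³/s².
r = 1095 + 190.7 = 1285.7 km = 1.2857×10⁶ m.
Circular speed v_c = √(μ/r) = 636.1 m/s.
Escape speed v_esc = √(2μ/r) = √2 × v_c = 899.5 m/s.
Δv = v_esc − v_c = 263.5 m/s.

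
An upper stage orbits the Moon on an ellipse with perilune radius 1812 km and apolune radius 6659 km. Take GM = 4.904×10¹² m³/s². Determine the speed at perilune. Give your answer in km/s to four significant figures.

Semi-major axis a = (r_p + r_a)/2 = 4235.5 km = 4.236×10⁶ m.
Vis-viva: v² = μ(2/r − 1/a) = 4.904×10¹² × (1.104×10⁻⁶ − 2.361×10⁻⁷) = 4.255×10⁶ m²/s².
v = 2063 m/s = 2.063 km/s.

v ≈ 2.063 km/s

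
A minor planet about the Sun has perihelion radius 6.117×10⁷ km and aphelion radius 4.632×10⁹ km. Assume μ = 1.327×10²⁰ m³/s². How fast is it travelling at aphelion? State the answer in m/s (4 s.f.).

v ≈ 864.2 m/s

Semi-major axis a = (r_p + r_a)/2 = 2.3466×10⁹ km = 2.347×10¹² m.
Vis-viva: v² = μ(2/r − 1/a) = 1.327×10²⁰ × (4.318×10⁻¹³ − 4.262×10⁻¹³) = 7.468×10⁵ m²/s².
v = 864.2 m/s.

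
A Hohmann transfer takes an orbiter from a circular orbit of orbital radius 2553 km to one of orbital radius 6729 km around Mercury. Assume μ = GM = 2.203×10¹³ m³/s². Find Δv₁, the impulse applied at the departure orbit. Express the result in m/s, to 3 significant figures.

r₁ = 2553 km = 2.553×10⁶ m.
r₂ = 6729 km = 6.729×10⁶ m.
Transfer ellipse a_t = (r₁ + r₂)/2 = 4.641×10⁶ m.
At r₁: circular v_c1 = √(μ/r₁) = 2938 m/s; transfer-periherm v_p = √[μ(2/r₁ − 1/a_t)] = 3537 m/s.
Δv₁ = v_p − v_c1 = 599.6 m/s.

Δv ≈ 600 m/s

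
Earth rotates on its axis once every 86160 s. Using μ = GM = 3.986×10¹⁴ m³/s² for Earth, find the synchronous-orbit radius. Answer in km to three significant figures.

A synchronous orbit has period T, so by Kepler's third law a = (μT²/4π²)^(1/3).
μT²/4π² = 3.986×10¹⁴ × (8.616×10⁴)² / 39.48 = 7.495×10²² m³.
a = 4.216×10⁷ m = 42163 km.

r_sync ≈ 42200 km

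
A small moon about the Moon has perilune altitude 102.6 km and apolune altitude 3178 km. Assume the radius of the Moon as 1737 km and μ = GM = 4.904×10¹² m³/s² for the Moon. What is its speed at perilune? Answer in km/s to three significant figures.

r_p = 1737 + 102.6 = 1839.6 km = 1.8396×10⁶ m.
r_a = 1737 + 3178 = 4915.0 km = 4.9150×10⁶ m.
Semi-major axis a = (r_p + r_a)/2 = 3377.3 km = 3.377×10⁶ m.
Vis-viva: v² = μ(2/r − 1/a) = 4.904×10¹² × (1.087×10⁻⁶ − 2.961×10⁻⁷) = 3.880×10⁶ m²/s².
v = 1970 m/s = 1.970 km/s.

v ≈ 1.97 km/s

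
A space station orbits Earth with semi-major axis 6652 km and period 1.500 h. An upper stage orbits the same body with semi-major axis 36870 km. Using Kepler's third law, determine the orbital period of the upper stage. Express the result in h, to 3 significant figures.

Kepler's third law: T² ∝ a³, so T₂ = T₁ (a₂/a₁)^(3/2).
a₂/a₁ = 5.543, (a₂/a₁)^(3/2) = 13.05.
T₂ = 1.500 × 13.05 = 19.57 h.

T₂ ≈ 19.6 h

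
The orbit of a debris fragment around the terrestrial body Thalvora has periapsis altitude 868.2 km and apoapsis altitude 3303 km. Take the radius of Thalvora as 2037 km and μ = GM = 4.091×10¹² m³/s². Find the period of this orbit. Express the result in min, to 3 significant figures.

r_p = 2037 + 868.2 = 2905.2 km = 2.9052×10⁶ m.
r_a = 2037 + 3303 = 5340.0 km = 5.3400×10⁶ m.
Semi-major axis a = (r_p + r_a)/2 = (2905.2 + 5340.0)/2 = 4122.6 km = 4.123×10⁶ m.
By Kepler's third law T = 2π√(a³/μ) = 2π × 4.138×10³ = 2.600×10⁴ s.
= 433.4 min.

T ≈ 433 min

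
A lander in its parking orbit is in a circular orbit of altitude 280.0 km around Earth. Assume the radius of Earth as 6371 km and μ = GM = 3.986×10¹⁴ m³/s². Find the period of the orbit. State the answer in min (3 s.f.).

T ≈ 90.0 min

r = 6371 + 280.0 = 6651.0 km = 6.6510×10⁶ m.
Kepler's third law: T = 2π√(r³/μ) = 2π√((6.651×10⁶)³ / 3.986×10¹⁴).
r³/μ = 7.381×10⁵ s², so T = 2π × 8.591×10² = 5.398×10³ s.
Converting: 5.398×10³ s ÷ 60.00 = 89.97 min.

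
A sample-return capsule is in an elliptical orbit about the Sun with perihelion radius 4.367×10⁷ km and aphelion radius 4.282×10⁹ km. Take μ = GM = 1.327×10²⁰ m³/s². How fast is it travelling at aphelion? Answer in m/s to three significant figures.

Semi-major axis a = (r_p + r_a)/2 = 2.1628×10⁹ km = 2.163×10¹² m.
Vis-viva: v² = μ(2/r − 1/a) = 1.327×10²⁰ × (4.671×10⁻¹³ − 4.624×10⁻¹³) = 6.257×10⁵ m²/s².
v = 791.0 m/s.

v ≈ 791 m/s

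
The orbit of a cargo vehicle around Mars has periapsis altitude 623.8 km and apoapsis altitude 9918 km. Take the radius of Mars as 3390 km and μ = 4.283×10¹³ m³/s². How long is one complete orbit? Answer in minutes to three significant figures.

r_p = 3390 + 623.8 = 4013.8 km = 4.0138×10⁶ m.
r_a = 3390 + 9918 = 13308 km = 1.3308×10⁷ m.
Semi-major axis a = (r_p + r_a)/2 = (4013.8 + 13308)/2 = 8660.9 km = 8.661×10⁶ m.
By Kepler's third law T = 2π√(a³/μ) = 2π × 3.895×10³ = 2.447×10⁴ s.
= 407.8 minutes.

T ≈ 408 minutes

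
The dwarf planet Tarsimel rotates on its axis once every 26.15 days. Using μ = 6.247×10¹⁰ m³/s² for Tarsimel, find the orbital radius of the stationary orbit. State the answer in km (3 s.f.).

r_sync ≈ 20100 km

T = 26.15 days = 2.259×10⁶ s.
A synchronous orbit has period T, so by Kepler's third law a = (μT²/4π²)^(1/3).
μT²/4π² = 6.247×10¹⁰ × (2.259×10⁶)² / 39.48 = 8.078×10²¹ m³.
a = 2.006×10⁷ m = 20064 km.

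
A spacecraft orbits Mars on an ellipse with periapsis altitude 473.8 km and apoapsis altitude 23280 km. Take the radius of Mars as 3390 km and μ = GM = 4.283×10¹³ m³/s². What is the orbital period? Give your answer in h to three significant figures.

r_p = 3390 + 473.8 = 3863.8 km = 3.8638×10⁶ m.
r_a = 3390 + 23280 = 26670 km = 2.6670×10⁷ m.
Semi-major axis a = (r_p + r_a)/2 = (3863.8 + 26670)/2 = 15267 km = 1.527×10⁷ m.
By Kepler's third law T = 2π√(a³/μ) = 2π × 9.115×10³ = 5.727×10⁴ s.
= 15.91 h.

T ≈ 15.9 h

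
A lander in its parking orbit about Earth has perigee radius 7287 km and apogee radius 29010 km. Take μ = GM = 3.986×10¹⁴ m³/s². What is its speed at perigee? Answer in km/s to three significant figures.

v ≈ 9.35 km/s

Semi-major axis a = (r_p + r_a)/2 = 18148 km = 1.815×10⁷ m.
Vis-viva: v² = μ(2/r − 1/a) = 3.986×10¹⁴ × (2.745×10⁻⁷ − 5.510×10⁻⁸) = 8.744×10⁷ m²/s².
v = 9351 m/s = 9.351 km/s.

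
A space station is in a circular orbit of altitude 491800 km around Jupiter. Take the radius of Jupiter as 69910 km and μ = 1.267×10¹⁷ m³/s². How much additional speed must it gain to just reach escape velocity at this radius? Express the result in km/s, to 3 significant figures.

r = 69910 + 491800 = 561710 km = 5.6171×10⁸ m.
Circular speed v_c = √(μ/r) = 15020 m/s.
Escape speed v_esc = √(2μ/r) = √2 × v_c = 21240 m/s.
Δv = v_esc − v_c = 6221 m/s = 6.221 km/s.

Δv ≈ 6.22 km/s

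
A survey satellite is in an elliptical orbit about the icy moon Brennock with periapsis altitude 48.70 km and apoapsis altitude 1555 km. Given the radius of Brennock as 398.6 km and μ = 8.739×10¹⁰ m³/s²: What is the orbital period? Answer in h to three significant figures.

T ≈ 7.77 h

r_p = 398.6 + 48.70 = 447.30 km = 4.4730×10⁵ m.
r_a = 398.6 + 1555 = 1953.6 km = 1.9536×10⁶ m.
Semi-major axis a = (r_p + r_a)/2 = (447.30 + 1953.6)/2 = 1200.5 km = 1.200×10⁶ m.
By Kepler's third law T = 2π√(a³/μ) = 2π × 4.449×10³ = 2.796×10⁴ s.
= 7.765 h.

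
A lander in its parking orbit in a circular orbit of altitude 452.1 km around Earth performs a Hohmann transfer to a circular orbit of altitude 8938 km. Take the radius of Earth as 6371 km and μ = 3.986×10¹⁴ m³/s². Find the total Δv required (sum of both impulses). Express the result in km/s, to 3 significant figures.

Δv_total ≈ 2.44 km/s

r₁ = 6371 + 452.1 = 6823.1 km = 6.8231×10⁶ m.
r₂ = 6371 + 8938 = 15309 km = 1.5309×10⁷ m.
Transfer ellipse a_t = (r₁ + r₂)/2 = 1.107×10⁷ m.
At r₁: circular v_c1 = √(μ/r₁) = 7643 m/s; transfer-perigee v_p = √[μ(2/r₁ − 1/a_t)] = 8990 m/s.
Δv₁ = v_p − v_c1 = 1347 m/s.
At r₂: circular v_c2 = √(μ/r₂) = 5103 m/s; transfer-apogee v_a = √[μ(2/r₂ − 1/a_t)] = 4007 m/s.
Δv₂ = v_c2 − v_a = 1096 m/s.
Total Δv = Δv₁ + Δv₂ = 2443 m/s = 2.443 km/s.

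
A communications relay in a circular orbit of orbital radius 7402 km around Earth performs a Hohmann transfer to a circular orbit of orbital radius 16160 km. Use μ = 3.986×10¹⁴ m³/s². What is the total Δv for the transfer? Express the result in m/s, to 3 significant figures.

Δv_total ≈ 2290 m/s

r₁ = 7402 km = 7.402×10⁶ m.
r₂ = 16160 km = 1.616×10⁷ m.
Transfer ellipse a_t = (r₁ + r₂)/2 = 1.178×10⁷ m.
At r₁: circular v_c1 = √(μ/r₁) = 7338 m/s; transfer-perigee v_p = √[μ(2/r₁ − 1/a_t)] = 8595 m/s.
Δv₁ = v_p − v_c1 = 1256 m/s.
At r₂: circular v_c2 = √(μ/r₂) = 4966 m/s; transfer-apogee v_a = √[μ(2/r₂ − 1/a_t)] = 3937 m/s.
Δv₂ = v_c2 − v_a = 1030 m/s.
Total Δv = Δv₁ + Δv₂ = 2286 m/s.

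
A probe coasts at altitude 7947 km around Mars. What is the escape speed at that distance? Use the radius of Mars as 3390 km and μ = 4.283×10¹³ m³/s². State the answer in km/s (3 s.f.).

r = 3390 + 7947 = 11337 km = 1.1337×10⁷ m.
Escape speed v_esc = √(2μ/r) = √(2 × 4.283×10¹³ / 1.134×10⁷) = √(7.556×10⁶) = 2749 m/s.
= 2.749 km/s.

v_esc ≈ 2.75 km/s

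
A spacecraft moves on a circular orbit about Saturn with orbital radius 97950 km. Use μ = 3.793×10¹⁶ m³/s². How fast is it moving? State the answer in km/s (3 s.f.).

r = 97950 km = 9.795×10⁷ m.
For a circular orbit v = √(μ/r) = √(3.793×10¹⁶ / 9.795×10⁷) = √(3.872×10⁸) = 19680 m/s.
That is 19.68 km/s.

v ≈ 19.7 km/s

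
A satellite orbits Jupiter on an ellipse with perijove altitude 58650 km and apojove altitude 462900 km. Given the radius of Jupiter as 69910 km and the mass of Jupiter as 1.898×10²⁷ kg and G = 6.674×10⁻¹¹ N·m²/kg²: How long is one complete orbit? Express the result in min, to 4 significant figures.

μ = GM = 6.674×10⁻¹¹ × 1.898×10²⁷ = 1.267×10¹⁷ m³/s².
r_p = 69910 + 58650 = 128560 km = 1.2856×10⁸ m.
r_a = 69910 + 462900 = 532810 km = 5.3281×10⁸ m.
Semi-major axis a = (r_p + r_a)/2 = (1.2856×10⁵ + 5.3281×10⁵)/2 = 3.3068×10⁵ km = 3.307×10⁸ m.
By Kepler's third law T = 2π√(a³/μ) = 2π × 1.690×10⁴ = 1.062×10⁵ s.
= 1769 min.

T ≈ 1769 min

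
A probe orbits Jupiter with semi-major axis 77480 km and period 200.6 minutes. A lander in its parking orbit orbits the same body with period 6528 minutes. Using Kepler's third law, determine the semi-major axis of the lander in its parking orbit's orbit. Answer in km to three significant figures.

a₂ ≈ 7.90×10⁵ km

Kepler's third law: a³ ∝ T², so a₂ = a₁ (T₂/T₁)^(2/3).
T₂/T₁ = 32.54, (T₂/T₁)^(2/3) = 10.19.
a₂ = 77480 × 10.19 = 7.897×10⁵ km.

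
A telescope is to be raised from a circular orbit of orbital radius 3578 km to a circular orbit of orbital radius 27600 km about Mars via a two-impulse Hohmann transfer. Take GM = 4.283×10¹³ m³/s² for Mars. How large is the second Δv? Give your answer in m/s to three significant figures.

r₁ = 3578 km = 3.578×10⁶ m.
r₂ = 27600 km = 2.760×10⁷ m.
Transfer ellipse a_t = (r₁ + r₂)/2 = 1.559×10⁷ m.
At r₁: circular v_c1 = √(μ/r₁) = 3460 m/s; transfer-periapsis v_p = √[μ(2/r₁ − 1/a_t)] = 4604 m/s.
At r₂: circular v_c2 = √(μ/r₂) = 1246 m/s; transfer-apoapsis v_a = √[μ(2/r₂ − 1/a_t)] = 596.8 m/s.
Δv₂ = v_c2 − v_a = 648.9 m/s.

Δv ≈ 649 m/s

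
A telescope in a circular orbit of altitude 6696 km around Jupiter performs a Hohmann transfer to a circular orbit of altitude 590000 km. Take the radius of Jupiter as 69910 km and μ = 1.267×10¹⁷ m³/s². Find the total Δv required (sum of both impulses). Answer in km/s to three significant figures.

r₁ = 69910 + 6696 = 76606 km = 7.6606×10⁷ m.
r₂ = 69910 + 590000 = 659910 km = 6.5991×10⁸ m.
Transfer ellipse a_t = (r₁ + r₂)/2 = 3.683×10⁸ m.
At r₁: circular v_c1 = √(μ/r₁) = 40670 m/s; transfer-perijove v_p = √[μ(2/r₁ − 1/a_t)] = 54440 m/s.
Δv₁ = v_p − v_c1 = 13770 m/s.
At r₂: circular v_c2 = √(μ/r₂) = 13860 m/s; transfer-apojove v_a = √[μ(2/r₂ − 1/a_t)] = 6320 m/s.
Δv₂ = v_c2 − v_a = 7536 m/s.
Total Δv = Δv₁ + Δv₂ = 21310 m/s = 21.31 km/s.

Δv_total ≈ 21.3 km/s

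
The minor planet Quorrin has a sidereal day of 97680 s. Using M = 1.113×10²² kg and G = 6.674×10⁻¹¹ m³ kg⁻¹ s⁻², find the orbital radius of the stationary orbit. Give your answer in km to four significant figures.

r_sync ≈ 5641 km

μ = GM = 6.674×10⁻¹¹ × 1.113×10²² = 7.428×10¹¹ m³/s².
A synchronous orbit has period T, so by Kepler's third law a = (μT²/4π²)^(1/3).
μT²/4π² = 7.428×10¹¹ × (9.768×10⁴)² / 39.48 = 1.795×10²⁰ m³.
a = 5.641×10⁶ m = 5641.3 km.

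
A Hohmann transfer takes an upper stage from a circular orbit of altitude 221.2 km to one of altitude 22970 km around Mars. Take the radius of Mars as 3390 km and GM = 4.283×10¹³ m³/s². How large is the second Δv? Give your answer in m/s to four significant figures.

r₁ = 3390 + 221.2 = 3611.2 km = 3.6112×10⁶ m.
r₂ = 3390 + 22970 = 26360 km = 2.6360×10⁷ m.
Transfer ellipse a_t = (r₁ + r₂)/2 = 1.499×10⁷ m.
At r₁: circular v_c1 = √(μ/r₁) = 3444 m/s; transfer-periapsis v_p = √[μ(2/r₁ − 1/a_t)] = 4568 m/s.
At r₂: circular v_c2 = √(μ/r₂) = 1275 m/s; transfer-apoapsis v_a = √[μ(2/r₂ − 1/a_t)] = 625.7 m/s.
Δv₂ = v_c2 − v_a = 648.9 m/s.

Δv ≈ 648.9 m/s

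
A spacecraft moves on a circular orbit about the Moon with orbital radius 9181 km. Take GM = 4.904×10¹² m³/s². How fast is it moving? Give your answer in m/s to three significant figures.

r = 9181 km = 9.181×10⁶ m.
For a circular orbit v = √(μ/r) = √(4.904×10¹² / 9.181×10⁶) = √(5.341×10⁵) = 730.9 m/s.

v ≈ 731 m/s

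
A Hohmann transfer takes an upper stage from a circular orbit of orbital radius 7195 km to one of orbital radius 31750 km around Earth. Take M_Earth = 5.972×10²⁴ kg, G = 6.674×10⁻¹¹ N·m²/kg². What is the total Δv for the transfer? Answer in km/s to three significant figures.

Δv_total ≈ 3.45 km/s

μ = GM = 6.674×10⁻¹¹ × 5.972×10²⁴ = 3.986×10¹⁴ m³/s².
r₁ = 7195 km = 7.195×10⁶ m.
r₂ = 31750 km = 3.175×10⁷ m.
Transfer ellipse a_t = (r₁ + r₂)/2 = 1.947×10⁷ m.
At r₁: circular v_c1 = √(μ/r₁) = 7443 m/s; transfer-perigee v_p = √[μ(2/r₁ − 1/a_t)] = 9504 m/s.
Δv₁ = v_p − v_c1 = 2061 m/s.
At r₂: circular v_c2 = √(μ/r₂) = 3543 m/s; transfer-apogee v_a = √[μ(2/r₂ − 1/a_t)] = 2154 m/s.
Δv₂ = v_c2 − v_a = 1389 m/s.
Total Δv = Δv₁ + Δv₂ = 3450 m/s = 3.450 km/s.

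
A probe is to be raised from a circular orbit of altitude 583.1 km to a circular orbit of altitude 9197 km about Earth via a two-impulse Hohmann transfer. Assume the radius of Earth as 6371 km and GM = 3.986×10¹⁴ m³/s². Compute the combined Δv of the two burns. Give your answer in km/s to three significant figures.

r₁ = 6371 + 583.1 = 6954.1 km = 6.9541×10⁶ m.
r₂ = 6371 + 9197 = 15568 km = 1.5568×10⁷ m.
Transfer ellipse a_t = (r₁ + r₂)/2 = 1.126×10⁷ m.
At r₁: circular v_c1 = √(μ/r₁) = 7571 m/s; transfer-perigee v_p = √[μ(2/r₁ − 1/a_t)] = 8902 m/s.
Δv₁ = v_p − v_c1 = 1331 m/s.
At r₂: circular v_c2 = √(μ/r₂) = 5060 m/s; transfer-apogee v_a = √[μ(2/r₂ − 1/a_t)] = 3976 m/s.
Δv₂ = v_c2 − v_a = 1084 m/s.
Total Δv = Δv₁ + Δv₂ = 2415 m/s = 2.415 km/s.

Δv_total ≈ 2.41 km/s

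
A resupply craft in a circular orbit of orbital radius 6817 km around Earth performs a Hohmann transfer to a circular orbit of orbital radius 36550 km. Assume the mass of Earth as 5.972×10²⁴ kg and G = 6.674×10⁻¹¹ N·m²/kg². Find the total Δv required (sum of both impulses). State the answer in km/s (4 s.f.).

μ = GM = 6.674×10⁻¹¹ × 5.972×10²⁴ = 3.986×10¹⁴ m³/s².
r₁ = 6817 km = 6.817×10⁶ m.
r₂ = 36550 km = 3.655×10⁷ m.
Transfer ellipse a_t = (r₁ + r₂)/2 = 2.168×10⁷ m.
At r₁: circular v_c1 = √(μ/r₁) = 7646 m/s; transfer-perigee v_p = √[μ(2/r₁ − 1/a_t)] = 9927 m/s.
Δv₁ = v_p − v_c1 = 2281 m/s.
At r₂: circular v_c2 = √(μ/r₂) = 3302 m/s; transfer-apogee v_a = √[μ(2/r₂ − 1/a_t)] = 1852 m/s.
Δv₂ = v_c2 − v_a = 1451 m/s.
Total Δv = Δv₁ + Δv₂ = 3732 m/s = 3.732 km/s.

Δv_total ≈ 3.732 km/s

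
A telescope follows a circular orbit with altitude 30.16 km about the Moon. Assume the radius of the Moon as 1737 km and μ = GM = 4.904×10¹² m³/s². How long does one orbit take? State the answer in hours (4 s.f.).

r = 1737 + 30.16 = 1767.2 km = 1.7672×10⁶ m.
Kepler's third law: T = 2π√(r³/μ) = 2π√((1.767×10⁶)³ / 4.904×10¹²).
r³/μ = 1.125×10⁶ s², so T = 2π × 1.061×10³ = 6.665×10³ s.
Converting: 6.665×10³ s ÷ 3600 = 1.851 hours.

T ≈ 1.851 hours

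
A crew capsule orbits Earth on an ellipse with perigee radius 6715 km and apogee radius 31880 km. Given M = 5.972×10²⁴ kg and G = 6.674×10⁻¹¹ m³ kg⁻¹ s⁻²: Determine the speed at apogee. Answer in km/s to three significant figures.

μ = GM = 6.674×10⁻¹¹ × 5.972×10²⁴ = 3.986×10¹⁴ m³/s².
Semi-major axis a = (r_p + r_a)/2 = 19298 km = 1.930×10⁷ m.
Vis-viva: v² = μ(2/r − 1/a) = 3.986×10¹⁴ × (6.274×10⁻⁸ − 5.182×10⁻⁸) = 4.350×10⁶ m²/s².
v = 2086 m/s = 2.086 km/s.

v ≈ 2.09 km/s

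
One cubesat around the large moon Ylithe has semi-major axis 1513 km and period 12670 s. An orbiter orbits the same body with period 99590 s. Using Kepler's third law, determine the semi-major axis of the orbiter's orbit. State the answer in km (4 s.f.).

Kepler's third law: a³ ∝ T², so a₂ = a₁ (T₂/T₁)^(2/3).
T₂/T₁ = 7.860, (T₂/T₁)^(2/3) = 3.953.
a₂ = 1513 × 3.953 = 5981 km.

a₂ ≈ 5981 km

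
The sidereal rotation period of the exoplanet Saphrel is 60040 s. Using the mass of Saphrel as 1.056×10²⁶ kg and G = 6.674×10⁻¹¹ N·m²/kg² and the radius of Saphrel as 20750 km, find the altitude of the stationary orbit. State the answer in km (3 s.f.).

μ = GM = 6.674×10⁻¹¹ × 1.056×10²⁶ = 7.048×10¹⁵ m³/s².
A synchronous orbit has period T, so by Kepler's third law a = (μT²/4π²)^(1/3).
μT²/4π² = 7.048×10¹⁵ × (6.004×10⁴)² / 39.48 = 6.435×10²³ m³.
a = 8.634×10⁷ m = 86336 km.
Altitude h = a − R = 86336 − 20750 = 65586 km.

h_sync ≈ 65600 km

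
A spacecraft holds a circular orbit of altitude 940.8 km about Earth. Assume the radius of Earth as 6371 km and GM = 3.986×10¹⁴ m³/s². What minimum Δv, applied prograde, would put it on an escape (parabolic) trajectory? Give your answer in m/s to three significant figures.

Δv ≈ 3060 m/s

r = 6371 + 940.8 = 7311.8 km = 7.3118×10⁶ m.
Circular speed v_c = √(μ/r) = 7383 m/s.
Escape speed v_esc = √(2μ/r) = √2 × v_c = 10440 m/s.
Δv = v_esc − v_c = 3058 m/s.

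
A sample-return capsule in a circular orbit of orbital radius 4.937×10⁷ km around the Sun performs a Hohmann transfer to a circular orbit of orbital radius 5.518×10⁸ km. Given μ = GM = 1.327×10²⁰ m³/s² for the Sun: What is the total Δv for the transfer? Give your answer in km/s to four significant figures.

Δv_total ≈ 27.62 km/s

r₁ = 4.937×10⁷ km = 4.937×10¹⁰ m.
r₂ = 5.518×10⁸ km = 5.518×10¹¹ m.
Transfer ellipse a_t = (r₁ + r₂)/2 = 3.006×10¹¹ m.
At r₁: circular v_c1 = √(μ/r₁) = 51840 m/s; transfer-perihelion v_p = √[μ(2/r₁ − 1/a_t)] = 70240 m/s.
Δv₁ = v_p − v_c1 = 18400 m/s.
At r₂: circular v_c2 = √(μ/r₂) = 15510 m/s; transfer-aphelion v_a = √[μ(2/r₂ − 1/a_t)] = 6285 m/s.
Δv₂ = v_c2 − v_a = 9223 m/s.
Total Δv = Δv₁ + Δv₂ = 27620 m/s = 27.62 km/s.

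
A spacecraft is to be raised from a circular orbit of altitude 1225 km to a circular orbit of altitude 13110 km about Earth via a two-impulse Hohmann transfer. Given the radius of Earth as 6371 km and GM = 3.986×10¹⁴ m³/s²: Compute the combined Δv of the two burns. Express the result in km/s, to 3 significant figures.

Δv_total ≈ 2.58 km/s

r₁ = 6371 + 1225 = 7596.0 km = 7.5960×10⁶ m.
r₂ = 6371 + 13110 = 19481 km = 1.9481×10⁷ m.
Transfer ellipse a_t = (r₁ + r₂)/2 = 1.354×10⁷ m.
At r₁: circular v_c1 = √(μ/r₁) = 7244 m/s; transfer-perigee v_p = √[μ(2/r₁ − 1/a_t)] = 8690 m/s.
Δv₁ = v_p − v_c1 = 1446 m/s.
At r₂: circular v_c2 = √(μ/r₂) = 4523 m/s; transfer-apogee v_a = √[μ(2/r₂ − 1/a_t)] = 3388 m/s.
Δv₂ = v_c2 − v_a = 1135 m/s.
Total Δv = Δv₁ + Δv₂ = 2581 m/s = 2.581 km/s.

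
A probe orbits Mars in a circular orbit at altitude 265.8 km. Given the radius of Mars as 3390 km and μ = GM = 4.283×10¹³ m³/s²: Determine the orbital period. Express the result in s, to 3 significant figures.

T ≈ 6710 s

r = 3390 + 265.8 = 3655.8 km = 3.6558×10⁶ m.
Kepler's third law: T = 2π√(r³/μ) = 2π√((3.656×10⁶)³ / 4.283×10¹³).
r³/μ = 1.141×10⁶ s², so T = 2π × 1.068×10³ = 6.711×10³ s.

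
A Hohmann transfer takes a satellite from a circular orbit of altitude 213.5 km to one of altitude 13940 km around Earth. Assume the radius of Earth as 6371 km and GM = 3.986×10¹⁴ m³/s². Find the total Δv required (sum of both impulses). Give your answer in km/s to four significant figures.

r₁ = 6371 + 213.5 = 6584.5 km = 6.5845×10⁶ m.
r₂ = 6371 + 13940 = 20311 km = 2.0311×10⁷ m.
Transfer ellipse a_t = (r₁ + r₂)/2 = 1.345×10⁷ m.
At r₁: circular v_c1 = √(μ/r₁) = 7780 m/s; transfer-perigee v_p = √[μ(2/r₁ − 1/a_t)] = 9562 m/s.
Δv₁ = v_p − v_c1 = 1781 m/s.
At r₂: circular v_c2 = √(μ/r₂) = 4430 m/s; transfer-apogee v_a = √[μ(2/r₂ − 1/a_t)] = 3100 m/s.
Δv₂ = v_c2 − v_a = 1330 m/s.
Total Δv = Δv₁ + Δv₂ = 3112 m/s = 3.112 km/s.

Δv_total ≈ 3.112 km/s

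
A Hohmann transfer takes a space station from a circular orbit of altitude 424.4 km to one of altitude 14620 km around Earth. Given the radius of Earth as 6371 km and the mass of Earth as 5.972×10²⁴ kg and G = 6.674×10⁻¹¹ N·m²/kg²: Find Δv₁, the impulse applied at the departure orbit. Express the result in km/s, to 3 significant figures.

μ = GM = 6.674×10⁻¹¹ × 5.972×10²⁴ = 3.986×10¹⁴ m³/s².
r₁ = 6371 + 424.4 = 6795.4 km = 6.7954×10⁶ m.
r₂ = 6371 + 14620 = 20991 km = 2.0991×10⁷ m.
Transfer ellipse a_t = (r₁ + r₂)/2 = 1.389×10⁷ m.
At r₁: circular v_c1 = √(μ/r₁) = 7659 m/s; transfer-perigee v_p = √[μ(2/r₁ − 1/a_t)] = 9414 m/s.
Δv₁ = v_p − v_c1 = 1755 m/s.
= 1.755 km/s.

Δv ≈ 1.76 km/s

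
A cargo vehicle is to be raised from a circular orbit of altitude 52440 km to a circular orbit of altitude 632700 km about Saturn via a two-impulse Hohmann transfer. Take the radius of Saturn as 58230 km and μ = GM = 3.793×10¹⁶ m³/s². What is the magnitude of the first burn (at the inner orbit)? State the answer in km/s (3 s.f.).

r₁ = 58230 + 52440 = 110670 km = 1.1067×10⁸ m.
r₂ = 58230 + 632700 = 690930 km = 6.9093×10⁸ m.
Transfer ellipse a_t = (r₁ + r₂)/2 = 4.008×10⁸ m.
At r₁: circular v_c1 = √(μ/r₁) = 18510 m/s; transfer-perikrone v_p = √[μ(2/r₁ − 1/a_t)] = 24310 m/s.
Δv₁ = v_p − v_c1 = 5794 m/s.
= 5.794 km/s.

Δv ≈ 5.79 km/s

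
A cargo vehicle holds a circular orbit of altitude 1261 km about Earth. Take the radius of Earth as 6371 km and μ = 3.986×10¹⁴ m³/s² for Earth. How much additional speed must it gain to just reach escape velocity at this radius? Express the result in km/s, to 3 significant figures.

Δv ≈ 2.99 km/s

r = 6371 + 1261 = 7632.0 km = 7.6320×10⁶ m.
Circular speed v_c = √(μ/r) = 7227 m/s.
Escape speed v_esc = √(2μ/r) = √2 × v_c = 10220 m/s.
Δv = v_esc − v_c = 2993 m/s = 2.993 km/s.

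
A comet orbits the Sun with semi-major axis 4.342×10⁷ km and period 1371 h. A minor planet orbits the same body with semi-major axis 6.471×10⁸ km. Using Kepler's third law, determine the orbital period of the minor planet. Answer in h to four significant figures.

T₂ ≈ 78880 h

Kepler's third law: T² ∝ a³, so T₂ = T₁ (a₂/a₁)^(3/2).
a₂/a₁ = 14.90, (a₂/a₁)^(3/2) = 57.53.
T₂ = 1371 × 57.53 = 78880 h.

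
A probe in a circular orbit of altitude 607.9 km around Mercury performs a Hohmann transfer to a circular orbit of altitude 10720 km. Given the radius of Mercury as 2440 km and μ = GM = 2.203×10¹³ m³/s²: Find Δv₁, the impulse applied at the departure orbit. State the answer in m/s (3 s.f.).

r₁ = 2440 + 607.9 = 3047.9 km = 3.0479×10⁶ m.
r₂ = 2440 + 10720 = 13160 km = 1.3160×10⁷ m.
Transfer ellipse a_t = (r₁ + r₂)/2 = 8.104×10⁶ m.
At r₁: circular v_c1 = √(μ/r₁) = 2688 m/s; transfer-periherm v_p = √[μ(2/r₁ − 1/a_t)] = 3426 m/s.
Δv₁ = v_p − v_c1 = 737.5 m/s.

Δv ≈ 738 m/s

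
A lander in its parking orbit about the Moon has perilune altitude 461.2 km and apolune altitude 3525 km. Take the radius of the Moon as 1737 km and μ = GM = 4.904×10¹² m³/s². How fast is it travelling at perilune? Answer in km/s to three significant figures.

v ≈ 1.77 km/s

r_p = 1737 + 461.2 = 2198.2 km = 2.1982×10⁶ m.
r_a = 1737 + 3525 = 5262.0 km = 5.2620×10⁶ m.
Semi-major axis a = (r_p + r_a)/2 = 3730.1 km = 3.730×10⁶ m.
Vis-viva: v² = μ(2/r − 1/a) = 4.904×10¹² × (9.098×10⁻⁷ − 2.681×10⁻⁷) = 3.147×10⁶ m²/s².
v = 1774 m/s = 1.774 km/s.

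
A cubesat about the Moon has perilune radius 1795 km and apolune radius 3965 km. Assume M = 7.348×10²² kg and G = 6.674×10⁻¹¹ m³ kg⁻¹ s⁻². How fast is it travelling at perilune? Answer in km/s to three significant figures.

v ≈ 1.94 km/s

μ = GM = 6.674×10⁻¹¹ × 7.348×10²² = 4.904×10¹² m³/s².
Semi-major axis a = (r_p + r_a)/2 = 2880.0 km = 2.880×10⁶ m.
Vis-viva: v² = μ(2/r − 1/a) = 4.904×10¹² × (1.114×10⁻⁶ − 3.472×10⁻⁷) = 3.761×10⁶ m²/s².
v = 1939 m/s = 1.939 km/s.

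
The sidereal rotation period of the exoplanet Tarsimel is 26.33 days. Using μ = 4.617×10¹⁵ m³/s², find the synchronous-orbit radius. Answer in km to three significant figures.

T = 26.33 days = 2.275×10⁶ s.
A synchronous orbit has period T, so by Kepler's third law a = (μT²/4π²)^(1/3).
μT²/4π² = 4.617×10¹⁵ × (2.275×10⁶)² / 39.48 = 6.052×10²⁶ m³.
a = 8.459×10⁸ m = 8.4588×10⁵ km.

r_sync ≈ 8.46×10⁵ km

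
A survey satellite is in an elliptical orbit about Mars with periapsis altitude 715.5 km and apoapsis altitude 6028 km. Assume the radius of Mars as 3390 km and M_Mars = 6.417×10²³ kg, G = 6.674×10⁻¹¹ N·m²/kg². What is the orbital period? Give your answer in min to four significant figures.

T ≈ 281.4 min

μ = GM = 6.674×10⁻¹¹ × 6.417×10²³ = 4.283×10¹³ m³/s².
r_p = 3390 + 715.5 = 4105.5 km = 4.1055×10⁶ m.
r_a = 3390 + 6028 = 9418.0 km = 9.4180×10⁶ m.
Semi-major axis a = (r_p + r_a)/2 = (4105.5 + 9418.0)/2 = 6761.8 km = 6.762×10⁶ m.
By Kepler's third law T = 2π√(a³/μ) = 2π × 2.687×10³ = 1.688×10⁴ s.
= 281.4 min.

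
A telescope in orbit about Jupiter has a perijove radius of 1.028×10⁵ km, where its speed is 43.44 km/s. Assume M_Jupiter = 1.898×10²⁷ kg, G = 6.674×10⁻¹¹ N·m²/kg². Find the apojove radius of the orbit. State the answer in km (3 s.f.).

μ = GM = 6.674×10⁻¹¹ × 1.898×10²⁷ = 1.267×10¹⁷ m³/s².
r_p = 1.028×10⁸ m.
Specific energy ε = v²/2 − μ/r = -2.887×10⁸ J/kg, so a = −μ/(2ε) = 2.194×10⁸ m.
The apsides satisfy r_p + r_a = 2a, so the apojove radius is 2a − r_p = 3.360×10⁸ m = 3.3596×10⁵ km.

apojove radius ≈ 3.36×10⁵ km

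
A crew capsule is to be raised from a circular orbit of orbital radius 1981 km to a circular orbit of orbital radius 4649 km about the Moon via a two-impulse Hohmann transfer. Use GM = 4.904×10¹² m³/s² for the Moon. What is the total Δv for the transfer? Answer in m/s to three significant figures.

r₁ = 1981 km = 1.981×10⁶ m.
r₂ = 4649 km = 4.649×10⁶ m.
Transfer ellipse a_t = (r₁ + r₂)/2 = 3.315×10⁶ m.
At r₁: circular v_c1 = √(μ/r₁) = 1573 m/s; transfer-perilune v_p = √[μ(2/r₁ − 1/a_t)] = 1863 m/s.
Δv₁ = v_p − v_c1 = 289.9 m/s.
At r₂: circular v_c2 = √(μ/r₂) = 1027 m/s; transfer-apolune v_a = √[μ(2/r₂ − 1/a_t)] = 794.0 m/s.
Δv₂ = v_c2 − v_a = 233.1 m/s.
Total Δv = Δv₁ + Δv₂ = 523.0 m/s.

Δv_total ≈ 523 m/s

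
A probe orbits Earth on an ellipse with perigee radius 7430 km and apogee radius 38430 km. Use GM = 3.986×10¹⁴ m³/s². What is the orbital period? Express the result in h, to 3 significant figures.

T ≈ 9.60 h

Semi-major axis a = (r_p + r_a)/2 = (7430.0 + 38430)/2 = 22930 km = 2.293×10⁷ m.
By Kepler's third law T = 2π√(a³/μ) = 2π × 5.500×10³ = 3.456×10⁴ s.
= 9.599 h.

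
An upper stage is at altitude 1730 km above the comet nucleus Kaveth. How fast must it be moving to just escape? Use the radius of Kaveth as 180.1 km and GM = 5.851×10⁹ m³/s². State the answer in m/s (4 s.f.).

v_esc ≈ 78.27 m/s

r = 180.1 + 1730 = 1910.1 km = 1.9101×10⁶ m.
Escape speed v_esc = √(2μ/r) = √(2 × 5.851×10⁹ / 1.910×10⁶) = √(6.126×10³) = 78.27 m/s.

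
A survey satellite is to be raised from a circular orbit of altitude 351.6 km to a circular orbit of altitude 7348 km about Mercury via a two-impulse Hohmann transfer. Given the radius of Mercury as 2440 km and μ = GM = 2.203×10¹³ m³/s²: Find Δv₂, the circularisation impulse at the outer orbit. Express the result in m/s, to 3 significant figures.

Δv ≈ 501 m/s

r₁ = 2440 + 351.6 = 2791.6 km = 2.7916×10⁶ m.
r₂ = 2440 + 7348 = 9788.0 km = 9.7880×10⁶ m.
Transfer ellipse a_t = (r₁ + r₂)/2 = 6.290×10⁶ m.
At r₁: circular v_c1 = √(μ/r₁) = 2809 m/s; transfer-periherm v_p = √[μ(2/r₁ − 1/a_t)] = 3504 m/s.
At r₂: circular v_c2 = √(μ/r₂) = 1500 m/s; transfer-apoherm v_a = √[μ(2/r₂ − 1/a_t)] = 999.5 m/s.
Δv₂ = v_c2 − v_a = 500.8 m/s.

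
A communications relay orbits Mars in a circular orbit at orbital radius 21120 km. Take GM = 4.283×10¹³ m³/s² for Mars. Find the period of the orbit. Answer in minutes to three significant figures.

r = 21120 km = 2.112×10⁷ m.
Kepler's third law: T = 2π√(r³/μ) = 2π√((2.112×10⁷)³ / 4.283×10¹³).
r³/μ = 2.200×10⁸ s², so T = 2π × 1.483×10⁴ = 9.319×10⁴ s.
Converting: 9.319×10⁴ s ÷ 60.00 = 1553 minutes.

T ≈ 1550 minutes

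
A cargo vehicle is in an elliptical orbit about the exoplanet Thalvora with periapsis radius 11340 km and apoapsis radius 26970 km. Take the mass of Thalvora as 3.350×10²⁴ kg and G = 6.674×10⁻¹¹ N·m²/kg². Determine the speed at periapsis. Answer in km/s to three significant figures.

μ = GM = 6.674×10⁻¹¹ × 3.350×10²⁴ = 2.236×10¹⁴ m³/s².
Semi-major axis a = (r_p + r_a)/2 = 19155 km = 1.916×10⁷ m.
Vis-viva: v² = μ(2/r − 1/a) = 2.236×10¹⁴ × (1.764×10⁻⁷ − 5.221×10⁻⁸) = 2.776×10⁷ m²/s².
v = 5269 m/s = 5.269 km/s.

v ≈ 5.27 km/s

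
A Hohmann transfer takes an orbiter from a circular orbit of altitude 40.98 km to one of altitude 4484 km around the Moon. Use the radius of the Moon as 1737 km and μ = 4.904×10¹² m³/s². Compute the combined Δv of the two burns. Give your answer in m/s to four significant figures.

r₁ = 1737 + 40.98 = 1778.0 km = 1.7780×10⁶ m.
r₂ = 1737 + 4484 = 6221.0 km = 6.2210×10⁶ m.
Transfer ellipse a_t = (r₁ + r₂)/2 = 3.999×10⁶ m.
At r₁: circular v_c1 = √(μ/r₁) = 1661 m/s; transfer-perilune v_p = √[μ(2/r₁ − 1/a_t)] = 2071 m/s.
Δv₁ = v_p − v_c1 = 410.5 m/s.
At r₂: circular v_c2 = √(μ/r₂) = 887.9 m/s; transfer-apolune v_a = √[μ(2/r₂ − 1/a_t)] = 592.0 m/s.
Δv₂ = v_c2 − v_a = 295.9 m/s.
Total Δv = Δv₁ + Δv₂ = 706.4 m/s.

Δv_total ≈ 706.4 m/s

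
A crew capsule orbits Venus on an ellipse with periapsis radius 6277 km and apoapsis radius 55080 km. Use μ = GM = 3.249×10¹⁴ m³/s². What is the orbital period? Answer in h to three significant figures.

T ≈ 16.5 h

Semi-major axis a = (r_p + r_a)/2 = (6277.0 + 55080)/2 = 30678 km = 3.068×10⁷ m.
By Kepler's third law T = 2π√(a³/μ) = 2π × 9.427×10³ = 5.923×10⁴ s.
= 16.45 h.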